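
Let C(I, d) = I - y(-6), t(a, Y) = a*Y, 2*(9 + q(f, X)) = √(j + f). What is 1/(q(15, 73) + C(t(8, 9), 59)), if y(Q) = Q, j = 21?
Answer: 1/72 ≈ 0.013889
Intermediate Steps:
q(f, X) = -9 + √(21 + f)/2
t(a, Y) = Y*a
C(I, d) = 6 + I (C(I, d) = I - 1*(-6) = I + 6 = 6 + I)
1/(q(15, 73) + C(t(8, 9), 59)) = 1/((-9 + √(21 + 15)/2) + (6 + 9*8)) = 1/((-9 + √36/2) + (6 + 72)) = 1/((-9 + (½)*6) + 78) = 1/((-9 + 3) + 78) = 1/(-6 + 78) = 1/72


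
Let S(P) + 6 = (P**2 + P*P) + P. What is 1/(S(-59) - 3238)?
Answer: 1/3659 ≈ 0.00027330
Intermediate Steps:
S(P) = -6 + P + 2*P**2 (S(P) = -6 + ((P**2 + P*P) + P) = -6 + ((P**2 + P**2) + P) = -6 + (2*P**2 + P) = -6 + (P + 2*P**2) = -6 + P + 2*P**2)
1/(S(-59) - 3238) = 1/((-6 - 59 + 2*(-59)**2) - 3238) = 1/((-6 - 59 + 2*3481) - 3238) = 1/((-6 - 59 + 6962) - 3238) = 1/(6897 - 3238) = 1/3659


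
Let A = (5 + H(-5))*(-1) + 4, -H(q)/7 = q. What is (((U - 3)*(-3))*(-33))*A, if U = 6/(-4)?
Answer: 16038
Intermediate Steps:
U = -3/2 (U = 6*(-¼) = -3/2 ≈ -1.5000)
H(q) = -7*q
A = -36 (A = (5 - 7*(-5))*(-1) + 4 = (5 + 35)*(-1) + 4 = 40*(-1) + 4 = -40 + 4 = -36)
(((U - 3)*(-3))*(-33))*A = (((-3/2 - 3)*(-3))*(-33))*(-36) = (-9/2*(-3)*(-33))*(-36) = ((27/2)*(-33))*(-36) = -891/2*(-36) = 16038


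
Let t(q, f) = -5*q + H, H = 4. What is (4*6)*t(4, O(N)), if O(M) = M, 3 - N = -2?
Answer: -384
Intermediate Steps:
N = 5 (N = 3 - 1*(-2) = 3 + 2 = 5)
t(q, f) = 4 - 5*q (t(q, f) = -5*q + 4 = 4 - 5*q)
(4*6)*t(4, O(N)) = (4*6)*(4 - 5*4) = 24*(4 - 20) = 24*(-16) = -384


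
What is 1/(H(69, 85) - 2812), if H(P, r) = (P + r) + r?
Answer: -1/2573 ≈ -0.00038865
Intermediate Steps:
H(P, r) = P + 2*r
1/(H(69, 85) - 2812) = 1/((69 + 2*85) - 2812) = 1/((69 + 170) - 2812) = 1/(239 - 2812) = 1/(-2573) = -1/2573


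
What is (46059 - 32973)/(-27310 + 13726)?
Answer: -2181/2264 ≈ -0.96334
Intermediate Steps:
(46059 - 32973)/(-27310 + 13726) = 13086/(-13584) = 13086*(-1/13584) = -2181/2264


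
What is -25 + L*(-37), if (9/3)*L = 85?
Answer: -3220/3 ≈ -1073.3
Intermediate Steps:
L = 85/3 (L = (⅓)*85 = 85/3 ≈ 28.333)
-25 + L*(-37) = -25 + (85/3)*(-37) = -25 - 3145/3 = -3220/3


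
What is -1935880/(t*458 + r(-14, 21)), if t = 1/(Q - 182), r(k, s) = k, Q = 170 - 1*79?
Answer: 44041270/433 ≈ 1.0171e+5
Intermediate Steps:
Q = 91 (Q = 170 - 79 = 91)
t = -1/91 (t = 1/(91 - 182) = 1/(-91) = -1/91 ≈ -0.010989)
-1935880/(t*458 + r(-14, 21)) = -1935880/(-1/91*458 - 14) = -1935880/(-458/91 - 14) = -1935880/(-1732/91) = -1935880*(-91/1732) = 44041270/433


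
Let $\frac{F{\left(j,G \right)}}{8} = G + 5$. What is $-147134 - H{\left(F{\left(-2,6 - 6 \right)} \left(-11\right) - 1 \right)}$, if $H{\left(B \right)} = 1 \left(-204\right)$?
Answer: $-146930$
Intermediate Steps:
$F{\left(j,G \right)} = 40 + 8 G$ ($F{\left(j,G \right)} = 8 \left(G + 5\right) = 8 \left(5 + G\right) = 40 + 8 G$)
$H{\left(B \right)} = -204$
$-147134 - H{\left(F{\left(-2,6 - 6 \right)} \left(-11\right) - 1 \right)} = -147134 - -204 = -147134 + 204 = -146930$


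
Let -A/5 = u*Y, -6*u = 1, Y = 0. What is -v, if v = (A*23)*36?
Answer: 0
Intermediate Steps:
u = -1/6 (u = -1/6*1 = -1/6 ≈ -0.16667)
A = 0 (A = -(-5)*0/6 = -5*0 = 0)
v = 0 (v = (0*23)*36 = 0*36 = 0)
-v = -1*0 = 0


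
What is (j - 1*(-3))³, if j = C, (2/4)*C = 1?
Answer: 125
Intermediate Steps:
C = 2 (C = 2*1 = 2)
j = 2
(j - 1*(-3))³ = (2 - 1*(-3))³ = (2 + 3)³ = 5³ = 125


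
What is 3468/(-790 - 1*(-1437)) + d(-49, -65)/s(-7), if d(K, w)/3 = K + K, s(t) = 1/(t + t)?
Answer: 2666520/647 ≈ 4121.4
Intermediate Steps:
s(t) = 1/(2*t)
d(K, w) = 6*K (d(K, w) = 3*(K + K) = 3*(2*K) = 6*K)
3468/(-790 - 1*(-1437)) + d(-49, -65)/s(-7) = 3468/(-790 - 1*(-1437)) + (6*(-49))/(((½)/(-7))) = 3468/(-790 + 1437) - 294/((½)*(-⅐)) = 3468/647 - 294/(-1/14) = 3468*(1/647) - 294*(-14) = 3468/647 + 4116 = 2666520/647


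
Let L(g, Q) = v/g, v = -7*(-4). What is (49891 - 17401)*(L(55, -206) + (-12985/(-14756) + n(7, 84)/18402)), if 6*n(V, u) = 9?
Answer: 802448202366/17779399 ≈ 45134.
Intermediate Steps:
n(V, u) = 3/2 (n(V, u) = (1/6)*9 = 3/2)
v = 28
L(g, Q) = 28/g
(49891 - 17401)*(L(55, -206) + (-12985/(-14756) + n(7, 84)/18402)) = (49891 - 17401)*(28/55 + (-12985/(-14756) + (3/2)/18402)) = 32490*(28*(1/55) + (-12985*(-1/14756) + (3/2)*(1/18402))) = 32490*(28/55 + (1855/2108 + 1/12268)) = 32490*(28/55 + 1422453/1616309) = 32490*(123491567/88896995) = 802448202366/17779399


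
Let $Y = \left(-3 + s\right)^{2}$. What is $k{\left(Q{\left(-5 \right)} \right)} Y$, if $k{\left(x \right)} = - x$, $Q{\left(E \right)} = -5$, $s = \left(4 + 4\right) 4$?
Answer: $4205$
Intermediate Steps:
$s = 32$ ($s = 8 \cdot 4 = 32$)
$Y = 841$ ($Y = \left(-3 + 32\right)^{2} = 29^{2} = 841$)
$k{\left(Q{\left(-5 \right)} \right)} Y = \left(-1\right) \left(-5\right) 841 = 5 \cdot 841 = 4205$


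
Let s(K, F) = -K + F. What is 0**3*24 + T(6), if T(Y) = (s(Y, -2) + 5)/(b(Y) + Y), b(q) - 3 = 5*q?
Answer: -1/13 ≈ -0.076923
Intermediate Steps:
b(q) = 3 + 5*q
s(K, F) = F - K
T(Y) = (3 - Y)/(3 + 6*Y) (T(Y) = ((-2 - Y) + 5)/((3 + 5*Y) + Y) = (3 - Y)/(3 + 6*Y))
0**3*24 + T(6) = 0**3*24 + (3 - 1*6)/(3*(1 + 2*6)) = 0*24 + (3 - 6)/(3*(1 + 12)) = 0 + (1/3)*(-3)/13 = 0 + (1/3)*(1/13)*(-3) = 0 - 1/13 = -1/13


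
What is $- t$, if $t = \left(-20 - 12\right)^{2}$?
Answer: $-1024$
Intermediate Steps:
$t = 1024$ ($t = \left(-32\right)^{2} = 1024$)
$- t = \left(-1\right) 1024 = -1024$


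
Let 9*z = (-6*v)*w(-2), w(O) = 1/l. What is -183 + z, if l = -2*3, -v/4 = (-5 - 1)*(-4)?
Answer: -581/3 ≈ -193.67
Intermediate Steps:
v = -96 (v = -4*(-5 - 1)*(-4) = -(-24)*(-4) = -4*24 = -96)
l = -6
w(O) = -⅙ (w(O) = 1/(-6) = -⅙)
z = -32/3 (z = (-6*(-96)*(-⅙))/9 = (576*(-⅙))/9 = (⅑)*(-96) = -32/3 ≈ -10.667)
-183 + z = -183 - 32/3 = -581/3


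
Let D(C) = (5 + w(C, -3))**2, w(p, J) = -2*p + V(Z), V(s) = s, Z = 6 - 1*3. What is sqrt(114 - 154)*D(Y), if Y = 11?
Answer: 392*I*sqrt(10) ≈ 1239.6*I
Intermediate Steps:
Z = 3 (Z = 6 - 3 = 3)
w(p, J) = 3 - 2*p (w(p, J) = -2*p + 3 = 3 - 2*p)
D(C) = (8 - 2*C)**2 (D(C) = (5 + (3 - 2*C))**2 = (8 - 2*C)**2)
sqrt(114 - 154)*D(Y) = sqrt(114 - 154)*(4*(-4 + 11)**2) = sqrt(-40)*(4*7**2) = (2*I*sqrt(10))*(4*49) = (2*I*sqrt(10))*196 = 392*I*sqrt(10)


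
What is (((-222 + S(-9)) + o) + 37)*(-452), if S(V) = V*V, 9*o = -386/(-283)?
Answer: 119554904/2547 ≈ 46940.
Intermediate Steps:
o = 386/2547 (o = (-386/(-283))/9 = (-386*(-1/283))/9 = (1/9)*(386/283) = 386/2547 ≈ 0.15155)
S(V) = V**2
(((-222 + S(-9)) + o) + 37)*(-452) = (((-222 + (-9)**2) + 386/2547) + 37)*(-452) = (((-222 + 81) + 386/2547) + 37)*(-452) = ((-141 + 386/2547) + 37)*(-452) = (-358741/2547 + 37)*(-452) = -264502/2547*(-452) = 119554904/2547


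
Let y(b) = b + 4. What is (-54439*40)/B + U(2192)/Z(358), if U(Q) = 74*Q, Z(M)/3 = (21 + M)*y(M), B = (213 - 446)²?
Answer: -443732260264/11172513333 ≈ -39.716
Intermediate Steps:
B = 54289 (B = (-233)² = 54289)
y(b) = 4 + b
Z(M) = 3*(4 + M)*(21 + M) (Z(M) = 3*((21 + M)*(4 + M)) = 3*((4 + M)*(21 + M)) = 3*(4 + M)*(21 + M))
(-54439*40)/B + U(2192)/Z(358) = -54439*40/54289 + (74*2192)/((3*(4 + 358)*(21 + 358))) = -2177560*1/54289 + 162208/((3*362*379)) = -2177560/54289 + 162208/411594 = -2177560/54289 + 162208*(1/411594) = -2177560/54289 + 81104/205797 = -443732260264/11172513333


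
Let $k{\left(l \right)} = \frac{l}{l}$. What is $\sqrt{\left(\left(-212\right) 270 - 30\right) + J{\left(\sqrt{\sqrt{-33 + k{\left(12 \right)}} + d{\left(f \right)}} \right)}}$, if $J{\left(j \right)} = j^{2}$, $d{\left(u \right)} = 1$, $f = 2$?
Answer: $\sqrt{-57269 + 4 i \sqrt{2}} \approx 0.012 + 239.31 i$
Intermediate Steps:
$k{\left(l \right)} = 1$
$\sqrt{\left(\left(-212\right) 270 - 30\right) + J{\left(\sqrt{\sqrt{-33 + k{\left(12 \right)}} + d{\left(f \right)}} \right)}} = \sqrt{\left(\left(-212\right) 270 - 30\right) + \left(\sqrt{\sqrt{-33 + 1} + 1}\right)^{2}} = \sqrt{\left(-57240 - 30\right) + \left(\sqrt{\sqrt{-32} + 1}\right)^{2}} = \sqrt{-57270 + \left(\sqrt{4 i \sqrt{2} + 1}\right)^{2}} = \sqrt{-57270 + \left(\sqrt{1 + 4 i \sqrt{2}}\right)^{2}} = \sqrt{-57270 + \left(1 + 4 i \sqrt{2}\right)} = \sqrt{-57269 + 4 i \sqrt{2}}$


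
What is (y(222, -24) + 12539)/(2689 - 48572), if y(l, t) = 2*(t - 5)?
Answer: -12481/45883 ≈ -0.27202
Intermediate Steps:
y(l, t) = -10 + 2*t (y(l, t) = 2*(-5 + t) = -10 + 2*t)
(y(222, -24) + 12539)/(2689 - 48572) = ((-10 + 2*(-24)) + 12539)/(2689 - 48572) = ((-10 - 48) + 12539)/(-45883) = (-58 + 12539)*(-1/45883) = 12481*(-1/45883) = -12481/45883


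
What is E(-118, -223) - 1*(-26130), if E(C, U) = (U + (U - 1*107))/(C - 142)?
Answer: 6794353/260 ≈ 26132.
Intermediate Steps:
E(C, U) = (-107 + 2*U)/(-142 + C) (E(C, U) = (U + (U - 107))/(-142 + C) = (U + (-107 + U))/(-142 + C) = (-107 + 2*U)/(-142 + C))
E(-118, -223) - 1*(-26130) = (-107 + 2*(-223))/(-142 - 118) - 1*(-26130) = (-107 - 446)/(-260) + 26130 = -1/260*(-553) + 26130 = 553/260 + 26130 = 6794353/260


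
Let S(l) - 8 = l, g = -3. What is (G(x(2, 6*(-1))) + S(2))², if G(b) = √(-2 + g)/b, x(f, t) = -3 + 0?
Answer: (30 - I*√5)²/9 ≈ 99.444 - 14.907*I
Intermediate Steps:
S(l) = 8 + l
x(f, t) = -3
G(b) = I*√5/b (G(b) = √(-2 - 3)/b = √(-5)/b = (I*√5)/b = I*√5/b)
(G(x(2, 6*(-1))) + S(2))² = (I*√5/(-3) + (8 + 2))² = (I*√5*(-⅓) + 10)² = (-I*√5/3 + 10)² = (10 - I*√5/3)²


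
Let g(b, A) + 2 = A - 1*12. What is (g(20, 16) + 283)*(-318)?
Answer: -90630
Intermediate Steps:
g(b, A) = -14 + A (g(b, A) = -2 + (A - 1*12) = -2 + (A - 12) = -2 + (-12 + A) = -14 + A)
(g(20, 16) + 283)*(-318) = ((-14 + 16) + 283)*(-318) = (2 + 283)*(-318) = 285*(-318) = -90630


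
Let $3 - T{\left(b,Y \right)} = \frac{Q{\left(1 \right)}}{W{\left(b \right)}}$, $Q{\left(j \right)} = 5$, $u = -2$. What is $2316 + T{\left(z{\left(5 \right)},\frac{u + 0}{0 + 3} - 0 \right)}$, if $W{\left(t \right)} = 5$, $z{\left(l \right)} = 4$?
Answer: $2318$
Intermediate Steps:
$T{\left(b,Y \right)} = 2$ ($T{\left(b,Y \right)} = 3 - \frac{5}{5} = 3 - 5 \cdot \frac{1}{5} = 3 - 1 = 2$)
$2316 + T{\left(z{\left(5 \right)},\frac{u + 0}{0 + 3} - 0 \right)} = 2316 + 2 = 2318$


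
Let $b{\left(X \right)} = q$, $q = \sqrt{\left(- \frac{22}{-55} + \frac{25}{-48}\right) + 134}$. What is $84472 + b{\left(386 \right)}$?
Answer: $84472 + \frac{\sqrt{481965}}{60} \approx 84484.0$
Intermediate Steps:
$q = \frac{\sqrt{481965}}{60}$ ($q = \sqrt{\left(\left(-22\right) \left(- \frac{1}{55}\right) + 25 \left(- \frac{1}{48}\right)\right) + 134} = \sqrt{\left(\frac{2}{5} - \frac{25}{48}\right) + 134} = \sqrt{- \frac{29}{240} + 134} = \sqrt{\frac{32131}{240}} = \frac{\sqrt{481965}}{60} \approx 11.571$)
$b{\left(X \right)} = \frac{\sqrt{481965}}{60}$
$84472 + b{\left(386 \right)} = 84472 + \frac{\sqrt{481965}}{60}$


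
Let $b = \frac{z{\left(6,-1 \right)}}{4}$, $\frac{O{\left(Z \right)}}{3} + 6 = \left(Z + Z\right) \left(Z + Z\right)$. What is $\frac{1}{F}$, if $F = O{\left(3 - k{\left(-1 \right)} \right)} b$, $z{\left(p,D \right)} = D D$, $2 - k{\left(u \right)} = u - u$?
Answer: $- \frac{2}{3} \approx -0.66667$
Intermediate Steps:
$k{\left(u \right)} = 2$ ($k{\left(u \right)} = 2 - \left(u - u\right) = 2 - 0 = 2 + 0 = 2$)
$z{\left(p,D \right)} = D^{2}$
$O{\left(Z \right)} = -18 + 12 Z^{2}$ ($O{\left(Z \right)} = -18 + 3 \left(Z + Z\right) \left(Z + Z\right) = -18 + 3 \cdot 2 Z 2 Z = -18 + 3 \cdot 4 Z^{2} = -18 + 12 Z^{2}$)
$b = \frac{1}{4}$ ($b = \frac{\left(-1\right)^{2}}{4} = 1 \cdot \frac{1}{4} = \frac{1}{4} \approx 0.25$)
$F = - \frac{3}{2}$ ($F = \left(-18 + 12 \left(3 - 2\right)^{2}\right) \frac{1}{4} = \left(-18 + 12 \cdot 1^{2}\right) \frac{1}{4} = \left(-18 + 12 \cdot 1\right) \frac{1}{4} = \left(-18 + 12\right) \frac{1}{4} = \left(-6\right) \frac{1}{4} = - \frac{3}{2} \approx -1.5$)
$\frac{1}{F} = \frac{1}{- \frac{3}{2}} = - \frac{2}{3}$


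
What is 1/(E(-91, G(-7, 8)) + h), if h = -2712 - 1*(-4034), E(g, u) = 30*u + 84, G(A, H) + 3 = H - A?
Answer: 1/1766 ≈ 0.00056625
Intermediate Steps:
G(A, H) = -3 + H - A (G(A, H) = -3 + (H - A) = -3 + H - A)
E(g, u) = 84 + 30*u
h = 1322 (h = -2712 + 4034 = 1322)
1/(E(-91, G(-7, 8)) + h) = 1/((84 + 30*(-3 + 8 - 1*(-7))) + 1322) = 1/((84 + 30*(-3 + 8 + 7)) + 1322) = 1/((84 + 30*12) + 1322) = 1/((84 + 360) + 1322) = 1/(444 + 1322) = 1/1766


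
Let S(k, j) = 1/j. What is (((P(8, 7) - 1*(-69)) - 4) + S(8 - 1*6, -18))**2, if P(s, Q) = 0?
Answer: 1366561/324 ≈ 4217.8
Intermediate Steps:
(((P(8, 7) - 1*(-69)) - 4) + S(8 - 1*6, -18))**2 = (((0 - 1*(-69)) - 4) + 1/(-18))**2 = (((0 + 69) - 4) - 1/18)**2 = ((69 - 4) - 1/18)**2 = (65 - 1/18)**2 = (1169/18)**2 = 1366561/324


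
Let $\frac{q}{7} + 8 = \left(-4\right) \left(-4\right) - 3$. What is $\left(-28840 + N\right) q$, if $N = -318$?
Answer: $-1020530$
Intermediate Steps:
$q = 35$ ($q = -56 + 7 \left(\left(-4\right) \left(-4\right) - 3\right) = -56 + 7 \left(16 - 3\right) = -56 + 7 \cdot 13 = -56 + 91 = 35$)
$\left(-28840 + N\right) q = \left(-28840 - 318\right) 35 = \left(-29158\right) 35 = -1020530$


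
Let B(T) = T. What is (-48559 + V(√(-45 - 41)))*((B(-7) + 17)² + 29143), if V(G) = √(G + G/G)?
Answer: -1420010837 + 29243*√(1 + I*√86) ≈ -1.4199e+9 + 59671.0*I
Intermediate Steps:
V(G) = √(1 + G) (V(G) = √(G + 1) = √(1 + G))
(-48559 + V(√(-45 - 41)))*((B(-7) + 17)² + 29143) = (-48559 + √(1 + √(-45 - 41)))*((-7 + 17)² + 29143) = (-48559 + √(1 + √(-86)))*(10² + 29143) = (-48559 + √(1 + I*√86))*(100 + 29143) = (-48559 + √(1 + I*√86))*29243 = -1420010837 + 29243*√(1 + I*√86)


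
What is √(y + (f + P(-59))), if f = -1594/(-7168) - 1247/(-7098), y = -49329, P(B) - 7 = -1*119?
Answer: I*√3773192828874/8736 ≈ 222.35*I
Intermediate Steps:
P(B) = -112 (P(B) = 7 - 1*119 = 7 - 119 = -112)
f = 723311/1817088 (f = -1594*(-1/7168) - 1247*(-1/7098) = 797/3584 + 1247/7098 = 723311/1817088 ≈ 0.39806)
√(y + (f + P(-59))) = √(-49329 + (723311/1817088 - 112)) = √(-49329 - 202790545/1817088) = √(-89837924497/1817088) = I*√3773192828874/8736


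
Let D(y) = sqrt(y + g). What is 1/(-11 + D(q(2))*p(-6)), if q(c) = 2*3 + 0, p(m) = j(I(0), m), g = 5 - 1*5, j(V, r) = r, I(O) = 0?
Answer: 11/95 - 6*sqrt(6)/95 ≈ -0.038915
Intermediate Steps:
g = 0 (g = 5 - 5 = 0)
p(m) = m
q(c) = 6 (q(c) = 6 + 0 = 6)
D(y) = sqrt(y) (D(y) = sqrt(y + 0) = sqrt(y))
1/(-11 + D(q(2))*p(-6)) = 1/(-11 + sqrt(6)*(-6)) = 1/(-11 - 6*sqrt(6))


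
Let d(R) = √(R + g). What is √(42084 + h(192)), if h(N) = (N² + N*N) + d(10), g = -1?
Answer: √115815 ≈ 340.32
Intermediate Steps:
d(R) = √(-1 + R) (d(R) = √(R - 1) = √(-1 + R))
h(N) = 3 + 2*N² (h(N) = (N² + N*N) + √(-1 + 10) = (N² + N²) + √9 = 2*N² + 3 = 3 + 2*N²)
√(42084 + h(192)) = √(42084 + (3 + 2*192²)) = √(42084 + (3 + 2*36864)) = √(42084 + (3 + 73728)) = √(42084 + 73731) = √115815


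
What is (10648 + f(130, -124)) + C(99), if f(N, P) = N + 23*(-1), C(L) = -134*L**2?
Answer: -1302579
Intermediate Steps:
f(N, P) = -23 + N (f(N, P) = N - 23 = -23 + N)
(10648 + f(130, -124)) + C(99) = (10648 + (-23 + 130)) - 134*99**2 = (10648 + 107) - 134*9801 = 10755 - 1313334 = -1302579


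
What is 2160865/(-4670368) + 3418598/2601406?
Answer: 5172411763937/6074761668704 ≈ 0.85146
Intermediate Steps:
2160865/(-4670368) + 3418598/2601406 = 2160865*(-1/4670368) + 3418598*(1/2601406) = -2160865/4670368 + 1709299/1300703 = 5172411763937/6074761668704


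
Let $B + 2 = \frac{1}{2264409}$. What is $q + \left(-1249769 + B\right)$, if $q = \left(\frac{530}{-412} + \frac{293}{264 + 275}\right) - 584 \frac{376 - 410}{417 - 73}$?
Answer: $- \frac{1930153799785047209}{1544476388994} \approx -1.2497 \cdot 10^{6}$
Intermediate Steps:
$B = - \frac{4528817}{2264409}$ ($B = -2 + \frac{1}{2264409} = - \frac{4528817}{2264409} \approx -2.0$)
$q = \frac{272039877}{4774462}$ ($q = \left(530 \left(- \frac{1}{412}\right) + \frac{293}{539}\right) - 584 \left(- \frac{34}{344}\right) = \left(- \frac{265}{206} + 293 \cdot \frac{1}{539}\right) - 584 \left(\left(-34\right) \frac{1}{344}\right) = \left(- \frac{265}{206} + \frac{293}{539}\right) - - \frac{2482}{43} = - \frac{82477}{111034} + \frac{2482}{43} = \frac{272039877}{4774462} \approx 56.978$)
$q + \left(-1249769 + B\right) = \frac{272039877}{4774462} - \frac{2829992700338}{2264409} = - \frac{1930153799785047209}{1544476388994}$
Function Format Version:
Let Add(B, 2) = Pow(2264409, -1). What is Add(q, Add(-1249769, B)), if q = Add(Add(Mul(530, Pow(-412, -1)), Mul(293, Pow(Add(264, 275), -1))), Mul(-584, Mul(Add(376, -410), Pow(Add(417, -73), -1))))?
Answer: Rational(-1930153799785047209, 1544476388994) ≈ -1.2497e+6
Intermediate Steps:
B = Rational(-4528817, 2264409) (B = Add(-2, Pow(2264409, -1)) = Add(-2, Rational(1, 2264409)) = Rational(-4528817, 2264409) ≈ -2.0000)
q = Rational(272039877, 4774462) (q = Add(Add(Mul(530, Rational(-1, 412)), Mul(293, Pow(539, -1))), Mul(-584, Mul(-34, Pow(344, -1)))) = Add(Add(Rational(-265, 206), Mul(293, Rational(1, 539))), Mul(-584, Mul(-34, Rational(1, 344)))) = Add(Add(Rational(-265, 206), Rational(293, 539)), Mul(-584, Rational(-17, 172))) = Add(Rational(-82477, 111034), Rational(2482, 43)) = Rational(272039877, 4774462) ≈ 56.978)
Add(q, Add(-1249769, B)) = Add(Rational(272039877, 4774462), Add(-1249769, Rational(-4528817, 2264409))) = Add(Rational(272039877, 4774462), Rational(-2829992700338, 2264409)) = Rational(-1930153799785047209, 1544476388994)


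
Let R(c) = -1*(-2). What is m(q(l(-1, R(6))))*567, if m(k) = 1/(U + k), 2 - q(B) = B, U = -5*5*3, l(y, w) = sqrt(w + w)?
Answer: -189/25 ≈ -7.5600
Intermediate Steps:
R(c) = 2
l(y, w) = sqrt(2)*sqrt(w) (l(y, w) = sqrt(2*w) = sqrt(2)*sqrt(w))
U = -75 (U = -25*3 = -75)
q(B) = 2 - B
m(k) = 1/(-75 + k)
m(q(l(-1, R(6))))*567 = 567/(-75 + (2 - sqrt(2)*sqrt(2))) = 567/(-75 + (2 - 1*2)) = 567/(-75 + (2 - 2)) = 567/(-75 + 0) = 567/(-75) = -1/75*567 = -189/25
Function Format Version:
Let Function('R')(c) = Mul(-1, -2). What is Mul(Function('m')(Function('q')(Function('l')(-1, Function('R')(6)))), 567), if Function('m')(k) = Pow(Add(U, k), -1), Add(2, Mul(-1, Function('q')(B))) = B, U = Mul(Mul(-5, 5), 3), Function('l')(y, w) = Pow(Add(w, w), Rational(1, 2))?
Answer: Rational(-189, 25) ≈ -7.5600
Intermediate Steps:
Function('R')(c) = 2
Function('l')(y, w) = Mul(Pow(2, Rational(1, 2)), Pow(w, Rational(1, 2))) (Function('l')(y, w) = Pow(Mul(2, w), Rational(1, 2)) = Mul(Pow(2, Rational(1, 2)), Pow(w, Rational(1, 2))))
U = -75 (U = Mul(-25, 3) = -75)
Function('q')(B) = Add(2, Mul(-1, B))
Function('m')(k) = Pow(Add(-75, k), -1)
Mul(Function('m')(Function('q')(Function('l')(-1, Function('R')(6)))), 567) = Mul(Pow(Add(-75, Add(2, Mul(-1, Mul(Pow(2, Rational(1, 2)), Pow(2, Rational(1, 2)))))), -1), 567) = Mul(Pow(Add(-75, Add(2, Mul(-1, 2))), -1), 567) = Mul(Pow(Add(-75, Add(2, -2)), -1), 567) = Mul(Pow(Add(-75, 0), -1), 567) = Mul(Pow(-75, -1), 567) = Mul(Rational(-1, 75), 567) = Rational(-189, 25)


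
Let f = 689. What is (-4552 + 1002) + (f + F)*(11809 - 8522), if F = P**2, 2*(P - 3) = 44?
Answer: 4315568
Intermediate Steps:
P = 25 (P = 3 + (1/2)*44 = 3 + 22 = 25)
F = 625 (F = 25**2 = 625)
(-4552 + 1002) + (f + F)*(11809 - 8522) = (-4552 + 1002) + (689 + 625)*(11809 - 8522) = -3550 + 1314*3287 = -3550 + 4319118 = 4315568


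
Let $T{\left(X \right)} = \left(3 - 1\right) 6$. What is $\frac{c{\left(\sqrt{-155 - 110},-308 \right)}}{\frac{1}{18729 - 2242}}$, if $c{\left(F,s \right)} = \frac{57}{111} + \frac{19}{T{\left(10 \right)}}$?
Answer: $\frac{15349397}{444} \approx 34571.0$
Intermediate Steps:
$T{\left(X \right)} = 12$ ($T{\left(X \right)} = 2 \cdot 6 = 12$)
$c{\left(F,s \right)} = \frac{931}{444}$ ($c{\left(F,s \right)} = \frac{57}{111} + \frac{19}{12} = 57 \cdot \frac{1}{111} + 19 \cdot \frac{1}{12} = \frac{19}{37} + \frac{19}{12} = \frac{931}{444}$)
$\frac{c{\left(\sqrt{-155 - 110},-308 \right)}}{\frac{1}{18729 - 2242}} = \frac{931}{444 \frac{1}{18729 - 2242}} = \frac{931}{444 \cdot \frac{1}{16487}} = \frac{931 \frac{1}{\frac{1}{16487}}}{444} = \frac{931}{444} \cdot 16487 = \frac{15349397}{444}$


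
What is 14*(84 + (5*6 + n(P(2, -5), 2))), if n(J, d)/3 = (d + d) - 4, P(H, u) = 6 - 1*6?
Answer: 1596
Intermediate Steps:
P(H, u) = 0 (P(H, u) = 6 - 6 = 0)
n(J, d) = -12 + 6*d (n(J, d) = 3*((d + d) - 4) = 3*(2*d - 4) = 3*(-4 + 2*d) = -12 + 6*d)
14*(84 + (5*6 + n(P(2, -5), 2))) = 14*(84 + (5*6 + (-12 + 6*2))) = 14*(84 + (30 + (-12 + 12))) = 14*(84 + (30 + 0)) = 14*(84 + 30) = 14*114 = 1596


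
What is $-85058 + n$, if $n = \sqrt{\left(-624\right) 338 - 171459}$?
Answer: $-85058 + i \sqrt{382371} \approx -85058.0 + 618.36 i$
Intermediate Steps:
$n = i \sqrt{382371}$ ($n = \sqrt{-210912 - 171459} = \sqrt{-382371} = i \sqrt{382371} \approx 618.36 i$)
$-85058 + n = -85058 + i \sqrt{382371}$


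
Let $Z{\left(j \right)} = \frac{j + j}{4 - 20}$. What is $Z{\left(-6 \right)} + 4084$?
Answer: $\frac{16339}{4} \approx 4084.8$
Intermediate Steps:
$Z{\left(j \right)} = - \frac{j}{8}$ ($Z{\left(j \right)} = \frac{2 j}{-16} = 2 j \left(- \frac{1}{16}\right) = - \frac{j}{8}$)
$Z{\left(-6 \right)} + 4084 = \left(- \frac{1}{8}\right) \left(-6\right) + 4084 = \frac{3}{4} + 4084 = \frac{16339}{4}$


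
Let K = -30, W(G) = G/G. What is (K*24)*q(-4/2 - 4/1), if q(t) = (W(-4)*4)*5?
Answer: -14400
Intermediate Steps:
W(G) = 1
q(t) = 20 (q(t) = (1*4)*5 = 4*5 = 20)
(K*24)*q(-4/2 - 4/1) = -30*24*20 = -720*20 = -14400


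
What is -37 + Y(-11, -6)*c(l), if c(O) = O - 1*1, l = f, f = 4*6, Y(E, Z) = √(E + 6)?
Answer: -37 + 23*I*√5 ≈ -37.0 + 51.43*I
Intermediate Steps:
Y(E, Z) = √(6 + E)
f = 24
l = 24
c(O) = -1 + O (c(O) = O - 1 = -1 + O)
-37 + Y(-11, -6)*c(l) = -37 + √(6 - 11)*(-1 + 24) = -37 + √(-5)*23 = -37 + (I*√5)*23 = -37 + 23*I*√5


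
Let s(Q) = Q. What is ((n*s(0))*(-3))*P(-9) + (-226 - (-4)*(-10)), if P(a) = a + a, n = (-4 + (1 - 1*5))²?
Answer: -266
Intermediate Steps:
n = 64 (n = (-4 + (1 - 5))² = (-4 - 4)² = (-8)² = 64)
P(a) = 2*a
((n*s(0))*(-3))*P(-9) + (-226 - (-4)*(-10)) = ((64*0)*(-3))*(2*(-9)) + (-226 - (-4)*(-10)) = (0*(-3))*(-18) + (-226 - 1*40) = 0*(-18) + (-226 - 40) = 0 - 266 = -266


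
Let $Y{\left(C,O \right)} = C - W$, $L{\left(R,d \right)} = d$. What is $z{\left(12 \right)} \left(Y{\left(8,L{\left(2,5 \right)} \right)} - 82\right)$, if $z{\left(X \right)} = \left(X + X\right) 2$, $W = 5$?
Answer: $-3792$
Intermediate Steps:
$Y{\left(C,O \right)} = -5 + C$ ($Y{\left(C,O \right)} = C - 5 = -5 + C$)
$z{\left(X \right)} = 4 X$ ($z{\left(X \right)} = 2 X 2 = 4 X$)
$z{\left(12 \right)} \left(Y{\left(8,L{\left(2,5 \right)} \right)} - 82\right) = 4 \cdot 12 \left(\left(-5 + 8\right) - 82\right) = 48 \left(3 - 82\right) = 48 \left(-79\right) = -3792$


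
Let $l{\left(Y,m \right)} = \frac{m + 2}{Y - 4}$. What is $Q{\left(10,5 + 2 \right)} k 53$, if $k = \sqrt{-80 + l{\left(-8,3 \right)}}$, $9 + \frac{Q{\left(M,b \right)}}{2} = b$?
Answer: $- \frac{106 i \sqrt{2895}}{3} \approx - 1901.1 i$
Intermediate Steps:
$Q{\left(M,b \right)} = -18 + 2 b$
$l{\left(Y,m \right)} = \frac{2 + m}{-4 + Y}$
$k = \frac{i \sqrt{2895}}{6}$ ($k = \sqrt{-80 + \frac{2 + 3}{-4 - 8}} = \sqrt{-80 + \frac{1}{-12} \cdot 5} = \sqrt{-80 - \frac{5}{12}} = \sqrt{- \frac{965}{12}} = \frac{i \sqrt{2895}}{6} \approx 8.9675 i$)
$Q{\left(10,5 + 2 \right)} k 53 = \left(-18 + 2 \left(5 + 2\right)\right) \frac{i \sqrt{2895}}{6} \cdot 53 = \left(-18 + 2 \cdot 7\right) \frac{i \sqrt{2895}}{6} \cdot 53 = \left(-18 + 14\right) \frac{i \sqrt{2895}}{6} \cdot 53 = - 4 \frac{i \sqrt{2895}}{6} \cdot 53 = - \frac{2 i \sqrt{2895}}{3} \cdot 53 = - \frac{106 i \sqrt{2895}}{3}$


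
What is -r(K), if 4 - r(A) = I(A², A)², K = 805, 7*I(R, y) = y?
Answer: 13221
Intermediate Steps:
I(R, y) = y/7
r(A) = 4 - A²/49 (r(A) = 4 - (A/7)² = 4 - A²/49)
-r(K) = -(4 - 1/49*805²) = -(4 - 1/49*648025) = -(4 - 13225) = -1*(-13221) = 13221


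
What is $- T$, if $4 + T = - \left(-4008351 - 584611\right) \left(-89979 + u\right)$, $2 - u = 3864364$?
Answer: $18162137948046$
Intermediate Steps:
$u = -3864362$ ($u = 2 - 3864364 = -3864362$)
$T = -18162137948046$ ($T = -4 - \left(-4008351 - 584611\right) \left(-89979 - 3864362\right) = -4 - \left(-4592962\right) \left(-3954341\right) = -4 - 18162137948042 = -18162137948046$)
$- T = \left(-1\right) \left(-18162137948046\right) = 18162137948046$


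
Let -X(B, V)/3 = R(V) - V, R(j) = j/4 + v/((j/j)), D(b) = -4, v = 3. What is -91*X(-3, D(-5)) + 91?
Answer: 1729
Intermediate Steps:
R(j) = 3 + j/4 (R(j) = j/4 + 3/((j/j)) = j*(¼) + 3/1 = j/4 + 3*1 = j/4 + 3 = 3 + j/4)
X(B, V) = -9 + 9*V/4 (X(B, V) = -3*((3 + V/4) - V) = -3*(3 - 3*V/4) = -9 + 9*V/4)
-91*X(-3, D(-5)) + 91 = -91*(-9 + (9/4)*(-4)) + 91 = -91*(-9 - 9) + 91 = -91*(-18) + 91 = 1638 + 91 = 1729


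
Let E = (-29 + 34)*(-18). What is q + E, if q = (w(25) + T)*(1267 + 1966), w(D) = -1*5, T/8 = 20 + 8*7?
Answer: 1949409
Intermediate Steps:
T = 608 (T = 8*(20 + 8*7) = 8*(20 + 56) = 8*76 = 608)
E = -90 (E = 5*(-18) = -90)
w(D) = -5
q = 1949499 (q = (-5 + 608)*(1267 + 1966) = 603*3233 = 1949499)
q + E = 1949499 - 90 = 1949409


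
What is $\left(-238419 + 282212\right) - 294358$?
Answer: $-250565$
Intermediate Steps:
$\left(-238419 + 282212\right) - 294358 = 43793 - 294358 = -250565$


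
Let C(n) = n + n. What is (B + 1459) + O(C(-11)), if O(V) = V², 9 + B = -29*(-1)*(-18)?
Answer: 1412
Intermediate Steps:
C(n) = 2*n
B = -531 (B = -9 - 29*(-1)*(-18) = -9 + 29*(-18) = -9 - 522 = -531)
(B + 1459) + O(C(-11)) = (-531 + 1459) + (2*(-11))² = 928 + (-22)² = 928 + 484 = 1412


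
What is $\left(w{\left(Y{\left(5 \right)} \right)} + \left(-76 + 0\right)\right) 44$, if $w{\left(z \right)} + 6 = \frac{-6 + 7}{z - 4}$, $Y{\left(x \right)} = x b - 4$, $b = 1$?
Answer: $- \frac{10868}{3} \approx -3622.7$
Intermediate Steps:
$Y{\left(x \right)} = -4 + x$ ($Y{\left(x \right)} = x 1 - 4 = x - 4 = -4 + x$)
$w{\left(z \right)} = -6 + \frac{1}{-4 + z}$ ($w{\left(z \right)} = -6 + \frac{-6 + 7}{z - 4} = -6 + 1 \frac{1}{-4 + z} = -6 + \frac{1}{-4 + z}$)
$\left(w{\left(Y{\left(5 \right)} \right)} + \left(-76 + 0\right)\right) 44 = \left(\frac{25 - 6 \left(-4 + 5\right)}{-4 + \left(-4 + 5\right)} + \left(-76 + 0\right)\right) 44 = \left(\frac{25 - 6}{-4 + 1} - 76\right) 44 = \left(\frac{25 - 6}{-3} - 76\right) 44 = \left(\left(- \frac{1}{3}\right) 19 - 76\right) 44 = \left(- \frac{19}{3} - 76\right) 44 = \left(- \frac{247}{3}\right) 44 = - \frac{10868}{3}$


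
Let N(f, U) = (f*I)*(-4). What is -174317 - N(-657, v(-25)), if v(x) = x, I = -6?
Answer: -158549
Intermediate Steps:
N(f, U) = 24*f (N(f, U) = (f*(-6))*(-4) = -6*f*(-4) = 24*f)
-174317 - N(-657, v(-25)) = -174317 - 24*(-657) = -174317 - 1*(-15768) = -174317 + 15768 = -158549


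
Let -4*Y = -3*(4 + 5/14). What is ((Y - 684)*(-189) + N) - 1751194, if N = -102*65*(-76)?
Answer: -8949245/8 ≈ -1.1187e+6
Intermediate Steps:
N = 503880 (N = -6630*(-76) = 503880)
Y = 183/56 (Y = -(-3)*(4 + 5/14)/4 = -(-3)*61/(4*14) = -1/4*(-183/14) = 183/56 ≈ 3.2679)
((Y - 684)*(-189) + N) - 1751194 = ((183/56 - 684)*(-189) + 503880) - 1751194 = (-38121/56*(-189) + 503880) - 1751194 = (1029267/8 + 503880) - 1751194 = 5060307/8 - 1751194 = -8949245/8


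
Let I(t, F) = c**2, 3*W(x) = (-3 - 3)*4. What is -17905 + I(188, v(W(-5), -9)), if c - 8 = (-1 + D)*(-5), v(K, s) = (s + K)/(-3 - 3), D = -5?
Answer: -16461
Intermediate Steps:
W(x) = -8 (W(x) = ((-3 - 3)*4)/3 = (-6*4)/3 = (1/3)*(-24) = -8)
v(K, s) = -K/6 - s/6 (v(K, s) = (K + s)/(-6) = (K + s)*(-1/6) = -K/6 - s/6)
c = 38 (c = 8 + (-1 - 5)*(-5) = 8 - 6*(-5) = 8 + 30 = 38)
I(t, F) = 1444 (I(t, F) = 38**2 = 1444)
-17905 + I(188, v(W(-5), -9)) = -17905 + 1444 = -16461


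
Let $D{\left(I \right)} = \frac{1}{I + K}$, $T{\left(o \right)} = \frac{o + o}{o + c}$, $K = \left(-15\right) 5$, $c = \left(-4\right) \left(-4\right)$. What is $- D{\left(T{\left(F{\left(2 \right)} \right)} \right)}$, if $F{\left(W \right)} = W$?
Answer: $\frac{9}{673} \approx 0.013373$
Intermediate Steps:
$c = 16$
$K = -75$
$T{\left(o \right)} = \frac{2 o}{16 + o}$ ($T{\left(o \right)} = \frac{o + o}{o + 16} = \frac{2 o}{16 + o}$)
$D{\left(I \right)} = \frac{1}{-75 + I}$ ($D{\left(I \right)} = \frac{1}{I - 75} = \frac{1}{-75 + I}$)
$- D{\left(T{\left(F{\left(2 \right)} \right)} \right)} = - \frac{1}{-75 + 2 \cdot 2 \frac{1}{16 + 2}} = - \frac{1}{-75 + 2 \cdot 2 \cdot \frac{1}{18}} = - \frac{1}{-75 + \frac{2}{9}} = - \frac{1}{- \frac{673}{9}} = \left(-1\right) \left(- \frac{9}{673}\right) = \frac{9}{673}$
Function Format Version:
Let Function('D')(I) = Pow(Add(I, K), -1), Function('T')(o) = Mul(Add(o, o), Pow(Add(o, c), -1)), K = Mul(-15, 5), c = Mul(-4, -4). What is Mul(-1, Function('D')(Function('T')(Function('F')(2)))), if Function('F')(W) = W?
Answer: Rational(9, 673) ≈ 0.013373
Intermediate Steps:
c = 16
K = -75
Function('T')(o) = Mul(2, o, Pow(Add(16, o), -1)) (Function('T')(o) = Mul(Add(o, o), Pow(Add(o, 16), -1)) = Mul(Mul(2, o), Pow(Add(16, o), -1)) = Mul(2, o, Pow(Add(16, o), -1)))
Function('D')(I) = Pow(Add(-75, I), -1) (Function('D')(I) = Pow(Add(I, -75), -1) = Pow(Add(-75, I), -1))
Mul(-1, Function('D')(Function('T')(Function('F')(2)))) = Mul(-1, Pow(Add(-75, Mul(2, 2, Pow(Add(16, 2), -1))), -1)) = Mul(-1, Pow(Add(-75, Mul(2, 2, Pow(18, -1))), -1)) = Mul(-1, Pow(Add(-75, Mul(2, 2, Rational(1, 18))), -1)) = Mul(-1, Pow(Add(-75, Rational(2, 9)), -1)) = Mul(-1, Pow(Rational(-673, 9), -1)) = Mul(-1, Rational(-9, 673)) = Rational(9, 673)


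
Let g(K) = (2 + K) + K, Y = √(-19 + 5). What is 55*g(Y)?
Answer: 110 + 110*I*√14 ≈ 110.0 + 411.58*I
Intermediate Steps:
Y = I*√14 (Y = √(-14) = I*√14 ≈ 3.7417*I)
g(K) = 2 + 2*K
55*g(Y) = 55*(2 + 2*(I*√14)) = 55*(2 + 2*I*√14) = 110 + 110*I*√14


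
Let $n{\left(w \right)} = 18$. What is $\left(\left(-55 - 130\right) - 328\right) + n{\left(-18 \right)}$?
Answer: $-495$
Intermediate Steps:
$\left(\left(-55 - 130\right) - 328\right) + n{\left(-18 \right)} = \left(\left(-55 - 130\right) - 328\right) + 18 = \left(-185 - 328\right) + 18 = -513 + 18 = -495$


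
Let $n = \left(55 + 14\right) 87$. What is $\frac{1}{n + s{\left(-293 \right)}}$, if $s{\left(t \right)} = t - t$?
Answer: $\frac{1}{6003} \approx 0.00016658$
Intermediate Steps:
$s{\left(t \right)} = 0$
$n = 6003$ ($n = 69 \cdot 87 = 6003$)
$\frac{1}{n + s{\left(-293 \right)}} = \frac{1}{6003 + 0} = \frac{1}{6003}$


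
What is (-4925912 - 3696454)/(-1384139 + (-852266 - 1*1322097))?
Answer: 4311183/1779251 ≈ 2.4230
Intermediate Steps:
(-4925912 - 3696454)/(-1384139 + (-852266 - 1*1322097)) = -8622366/(-1384139 + (-852266 - 1322097)) = -8622366/(-1384139 - 2174363) = -8622366/(-3558502) = -8622366*(-1/3558502) = 4311183/1779251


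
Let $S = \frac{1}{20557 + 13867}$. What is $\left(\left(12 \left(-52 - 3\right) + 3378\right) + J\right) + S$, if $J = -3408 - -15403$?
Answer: $\frac{506480313}{34424} \approx 14713.0$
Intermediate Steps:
$J = 11995$ ($J = -3408 + 15403 = 11995$)
$S = \frac{1}{34424} \approx 2.9049 \cdot 10^{-5}$
$\left(\left(12 \left(-52 - 3\right) + 3378\right) + J\right) + S = \left(\left(12 \left(-52 - 3\right) + 3378\right) + 11995\right) + \frac{1}{34424} = \left(\left(12 \left(-55\right) + 3378\right) + 11995\right) + \frac{1}{34424} = \left(\left(-660 + 3378\right) + 11995\right) + \frac{1}{34424} = \left(2718 + 11995\right) + \frac{1}{34424} = 14713 + \frac{1}{34424} = \frac{506480313}{34424}$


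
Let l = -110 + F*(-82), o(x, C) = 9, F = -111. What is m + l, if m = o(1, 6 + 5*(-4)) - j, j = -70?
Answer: 9071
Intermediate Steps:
m = 79 (m = 9 - 1*(-70) = 9 + 70 = 79)
l = 8992 (l = -110 - 111*(-82) = -110 + 9102 = 8992)
m + l = 79 + 8992 = 9071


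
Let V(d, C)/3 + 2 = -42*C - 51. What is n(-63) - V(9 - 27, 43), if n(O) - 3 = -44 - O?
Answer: 5599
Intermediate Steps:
V(d, C) = -159 - 126*C (V(d, C) = -6 + 3*(-42*C - 51) = -6 + 3*(-51 - 42*C) = -6 + (-153 - 126*C) = -159 - 126*C)
n(O) = -41 - O (n(O) = 3 + (-44 - O) = -41 - O)
n(-63) - V(9 - 27, 43) = (-41 - 1*(-63)) - (-159 - 126*43) = (-41 + 63) - (-159 - 5418) = 22 - 1*(-5577) = 22 + 5577 = 5599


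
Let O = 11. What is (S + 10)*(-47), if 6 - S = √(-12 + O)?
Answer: -752 + 47*I ≈ -752.0 + 47.0*I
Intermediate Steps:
S = 6 - I (S = 6 - √(-12 + 11) = 6 - √(-1) = 6 - I ≈ 6.0 - 1.0*I)
(S + 10)*(-47) = ((6 - I) + 10)*(-47) = (16 - I)*(-47) = -752 + 47*I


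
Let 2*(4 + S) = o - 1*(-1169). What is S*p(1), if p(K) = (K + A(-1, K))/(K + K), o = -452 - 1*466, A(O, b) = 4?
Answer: 1215/4 ≈ 303.75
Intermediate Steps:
o = -918 (o = -452 - 466 = -918)
p(K) = (4 + K)/(2*K) (p(K) = (K + 4)/(K + K) = (4 + K)/((2*K)) = (4 + K)*(1/(2*K)) = (4 + K)/(2*K))
S = 243/2 (S = -4 + (-918 - 1*(-1169))/2 = -4 + (-918 + 1169)/2 = -4 + (½)*251 = -4 + 251/2 = 243/2 ≈ 121.50)
S*p(1) = 243*((½)*(4 + 1)/1)/2 = 243*((½)*1*5)/2 = (243/2)*(5/2) = 1215/4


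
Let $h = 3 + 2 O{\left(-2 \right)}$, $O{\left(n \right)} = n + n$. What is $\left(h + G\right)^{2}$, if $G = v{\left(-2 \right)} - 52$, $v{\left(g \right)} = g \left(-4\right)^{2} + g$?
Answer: $8281$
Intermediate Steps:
$v{\left(g \right)} = 17 g$ ($v{\left(g \right)} = g 16 + g = 16 g + g = 17 g$)
$O{\left(n \right)} = 2 n$
$h = -5$ ($h = 3 + 2 \cdot 2 \left(-2\right) = 3 + 2 \left(-4\right) = 3 - 8 = -5$)
$G = -86$ ($G = 17 \left(-2\right) - 52 = -34 - 52 = -86$)
$\left(h + G\right)^{2} = \left(-5 - 86\right)^{2} = \left(-91\right)^{2} = 8281$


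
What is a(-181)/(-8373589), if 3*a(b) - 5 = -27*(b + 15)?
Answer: -641/3588681 ≈ -0.00017862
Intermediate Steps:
a(b) = -400/3 - 9*b (a(b) = 5/3 + (-27*(b + 15))/3 = 5/3 + (-27*(15 + b))/3 = 5/3 + (-405 - 27*b)/3 = 5/3 + (-135 - 9*b) = -400/3 - 9*b)
a(-181)/(-8373589) = (-400/3 - 9*(-181))/(-8373589) = (-400/3 + 1629)*(-1/8373589) = (4487/3)*(-1/8373589) = -641/3588681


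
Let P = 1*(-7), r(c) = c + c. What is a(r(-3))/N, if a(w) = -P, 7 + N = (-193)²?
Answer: 7/37242 ≈ 0.00018796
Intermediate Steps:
r(c) = 2*c
N = 37242 (N = -7 + (-193)² = -7 + 37249 = 37242)
P = -7
a(w) = 7 (a(w) = -1*(-7) = 7)
a(r(-3))/N = 7/37242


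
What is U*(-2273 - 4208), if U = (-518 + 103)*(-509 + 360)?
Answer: -400752635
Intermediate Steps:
U = 61835 (U = -415*(-149) = 61835)
U*(-2273 - 4208) = 61835*(-2273 - 4208) = 61835*(-6481) = -400752635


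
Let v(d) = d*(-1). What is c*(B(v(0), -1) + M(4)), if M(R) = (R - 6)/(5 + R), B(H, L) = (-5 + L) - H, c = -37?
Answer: 2072/9 ≈ 230.22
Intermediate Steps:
v(d) = -d
B(H, L) = -5 + L - H
M(R) = (-6 + R)/(5 + R)
c*(B(v(0), -1) + M(4)) = -37*((-5 - 1 - (-1)*0) + (-6 + 4)/(5 + 4)) = -37*((-5 - 1 - 1*0) - 2/9) = -37*((-5 - 1 + 0) + (⅑)*(-2)) = -37*(-6 - 2/9) = -37*(-56/9) = 2072/9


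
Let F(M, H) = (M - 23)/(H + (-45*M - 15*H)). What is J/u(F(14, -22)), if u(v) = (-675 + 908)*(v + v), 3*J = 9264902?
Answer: 1491649222/6291 ≈ 2.3711e+5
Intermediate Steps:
J = 9264902/3 (J = (1/3)*9264902 = 9264902/3 ≈ 3.0883e+6)
F(M, H) = (-23 + M)/(-45*M - 14*H)
u(v) = 466*v (u(v) = 233*(2*v) = 466*v)
J/u(F(14, -22)) = 9264902/(3*((466*((23 - 1*14)/(14*(-22) + 45*14))))) = 9264902/(3*((466*((23 - 14)/(-308 + 630))))) = 9264902/(3*((466*(9/322)))) = 9264902/(3*(2097/161)) = (9264902/3)*(161/2097) = 1491649222/6291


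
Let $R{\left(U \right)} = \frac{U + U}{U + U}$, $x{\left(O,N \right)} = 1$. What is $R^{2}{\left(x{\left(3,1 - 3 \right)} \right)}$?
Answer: $1$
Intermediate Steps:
$R{\left(U \right)} = 1$ ($R{\left(U \right)} = \frac{2 U}{2 U} = 2 U \frac{1}{2 U} = 1$)
$R^{2}{\left(x{\left(3,1 - 3 \right)} \right)} = 1^{2} = 1$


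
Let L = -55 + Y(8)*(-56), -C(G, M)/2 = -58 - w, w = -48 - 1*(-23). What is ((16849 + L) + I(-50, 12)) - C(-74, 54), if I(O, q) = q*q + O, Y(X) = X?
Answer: 16374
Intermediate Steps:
w = -25 (w = -48 + 23 = -25)
C(G, M) = 66 (C(G, M) = -2*(-58 - 1*(-25)) = -2*(-58 + 25) = -2*(-33) = 66)
I(O, q) = O + q² (I(O, q) = q² + O = O + q²)
L = -503 (L = -55 + 8*(-56) = -55 - 448 = -503)
((16849 + L) + I(-50, 12)) - C(-74, 54) = ((16849 - 503) + (-50 + 12²)) - 1*66 = (16346 + (-50 + 144)) - 66 = (16346 + 94) - 66 = 16440 - 66 = 16374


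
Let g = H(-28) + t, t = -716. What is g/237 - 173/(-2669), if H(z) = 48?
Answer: -1741891/632553 ≈ -2.7537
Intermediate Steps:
g = -668 (g = 48 - 716 = -668)
g/237 - 173/(-2669) = -668/237 - 173/(-2669) = -668*1/237 - 173*(-1/2669) = -668/237 + 173/2669 = -1741891/632553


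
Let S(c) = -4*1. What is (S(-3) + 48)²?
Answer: 1936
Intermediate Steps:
S(c) = -4
(S(-3) + 48)² = (-4 + 48)² = 44² = 1936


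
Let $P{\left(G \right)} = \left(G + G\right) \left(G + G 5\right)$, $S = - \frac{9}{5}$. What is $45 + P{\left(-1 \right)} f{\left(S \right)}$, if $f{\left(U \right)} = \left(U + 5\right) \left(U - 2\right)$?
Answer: $- \frac{2523}{25} \approx -100.92$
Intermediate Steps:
$S = - \frac{9}{5}$ ($S = \left(-9\right) \frac{1}{5} = - \frac{9}{5} \approx -1.8$)
$P{\left(G \right)} = 12 G^{2}$ ($P{\left(G \right)} = 2 G \left(G + 5 G\right) = 2 G 6 G = 12 G^{2}$)
$f{\left(U \right)} = \left(-2 + U\right) \left(5 + U\right)$ ($f{\left(U \right)} = \left(5 + U\right) \left(-2 + U\right) = \left(-2 + U\right) \left(5 + U\right)$)
$45 + P{\left(-1 \right)} f{\left(S \right)} = 45 + 12 \left(-1\right)^{2} \left(-10 + \left(- \frac{9}{5}\right)^{2} + 3 \left(- \frac{9}{5}\right)\right) = 45 + 12 \cdot 1 \left(-10 + \frac{81}{25} - \frac{27}{5}\right) = 45 + 12 \left(- \frac{304}{25}\right) = 45 - \frac{3648}{25} = - \frac{2523}{25}$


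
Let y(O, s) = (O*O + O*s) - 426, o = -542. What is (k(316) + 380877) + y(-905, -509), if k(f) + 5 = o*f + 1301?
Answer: 1490145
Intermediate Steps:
k(f) = 1296 - 542*f (k(f) = -5 + (-542*f + 1301) = -5 + (1301 - 542*f) = 1296 - 542*f)
y(O, s) = -426 + O**2 + O*s (y(O, s) = (O**2 + O*s) - 426 = -426 + O**2 + O*s)
(k(316) + 380877) + y(-905, -509) = ((1296 - 542*316) + 380877) + (-426 + (-905)**2 - 905*(-509)) = ((1296 - 171272) + 380877) + (-426 + 819025 + 460645) = (-169976 + 380877) + 1279244 = 210901 + 1279244 = 1490145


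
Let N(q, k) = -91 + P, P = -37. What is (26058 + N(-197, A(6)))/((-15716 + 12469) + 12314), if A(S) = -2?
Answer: 25930/9067 ≈ 2.8598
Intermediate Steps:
N(q, k) = -128 (N(q, k) = -91 - 37 = -128)
(26058 + N(-197, A(6)))/((-15716 + 12469) + 12314) = (26058 - 128)/((-15716 + 12469) + 12314) = 25930/(-3247 + 12314) = 25930/9067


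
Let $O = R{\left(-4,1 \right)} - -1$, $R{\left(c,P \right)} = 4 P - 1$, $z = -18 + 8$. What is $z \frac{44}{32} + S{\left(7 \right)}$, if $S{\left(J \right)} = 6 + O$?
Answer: $- \frac{15}{4} \approx -3.75$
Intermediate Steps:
$z = -10$
$R{\left(c,P \right)} = -1 + 4 P$
$O = 4$ ($O = \left(-1 + 4 \cdot 1\right) - -1 = \left(-1 + 4\right) + 1 = 3 + 1 = 4$)
$S{\left(J \right)} = 10$ ($S{\left(J \right)} = 6 + 4 = 10$)
$z \frac{44}{32} + S{\left(7 \right)} = - 10 \cdot \frac{44}{32} + 10 = - 10 \cdot 44 \cdot \frac{1}{32} + 10 = \left(-10\right) \frac{11}{8} + 10 = - \frac{55}{4} + 10 = - \frac{15}{4}$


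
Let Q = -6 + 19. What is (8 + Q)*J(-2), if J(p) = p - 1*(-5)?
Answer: 63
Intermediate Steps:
J(p) = 5 + p (J(p) = p + 5 = 5 + p)
Q = 13
(8 + Q)*J(-2) = (8 + 13)*(5 - 2) = 21*3 = 63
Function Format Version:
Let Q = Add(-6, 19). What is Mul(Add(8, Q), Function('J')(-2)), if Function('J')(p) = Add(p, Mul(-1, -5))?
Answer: 63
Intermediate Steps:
Function('J')(p) = Add(5, p) (Function('J')(p) = Add(p, 5) = Add(5, p))
Q = 13
Mul(Add(8, Q), Function('J')(-2)) = Mul(Add(8, 13), Add(5, -2)) = Mul(21, 3) = 63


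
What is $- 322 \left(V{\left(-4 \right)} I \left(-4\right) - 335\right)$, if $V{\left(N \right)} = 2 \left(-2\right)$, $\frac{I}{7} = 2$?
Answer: $35742$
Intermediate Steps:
$I = 14$ ($I = 7 \cdot 2 = 14$)
$V{\left(N \right)} = -4$
$- 322 \left(V{\left(-4 \right)} I \left(-4\right) - 335\right) = - 322 \left(\left(-4\right) 14 \left(-4\right) - 335\right) = - 322 \left(\left(-56\right) \left(-4\right) - 335\right) = - 322 \left(224 - 335\right) = \left(-322\right) \left(-111\right) = 35742$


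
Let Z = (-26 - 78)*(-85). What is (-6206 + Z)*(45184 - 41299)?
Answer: 10233090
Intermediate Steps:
Z = 8840 (Z = -104*(-85) = 8840)
(-6206 + Z)*(45184 - 41299) = (-6206 + 8840)*(45184 - 41299) = 2634*3885 = 10233090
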